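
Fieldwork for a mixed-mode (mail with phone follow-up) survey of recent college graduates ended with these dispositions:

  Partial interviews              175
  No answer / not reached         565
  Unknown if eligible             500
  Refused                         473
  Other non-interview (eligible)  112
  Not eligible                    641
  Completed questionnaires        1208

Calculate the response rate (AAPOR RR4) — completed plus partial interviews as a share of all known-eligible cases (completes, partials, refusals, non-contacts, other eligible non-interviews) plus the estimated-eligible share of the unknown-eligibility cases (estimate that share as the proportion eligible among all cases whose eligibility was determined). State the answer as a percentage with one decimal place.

Numerator = 1208 + 175 = 1383
Known eligible = 1208 + 175 + 473 + 565 + 112 = 2533
e = 2533 / (2533 + 641) = 2533 / 3174 = 0.7980
Estimated eligible among unknowns = 0.7980 × 500 = 399.00
Denominator = 2533 + 399.00 = 2932.00
RR4 = 1383 / 2932.00 = 0.4717

47.2%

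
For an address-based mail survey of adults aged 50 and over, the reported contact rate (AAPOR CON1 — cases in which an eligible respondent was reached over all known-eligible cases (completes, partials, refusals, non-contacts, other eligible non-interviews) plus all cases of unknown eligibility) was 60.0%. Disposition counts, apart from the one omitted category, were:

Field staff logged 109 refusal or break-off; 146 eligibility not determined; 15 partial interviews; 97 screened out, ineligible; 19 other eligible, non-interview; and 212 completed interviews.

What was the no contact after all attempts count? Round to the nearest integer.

91

Numerator: 212 + 15 + 109 + 19 = 355
CON1 = 355 / D = 0.600
D = 355 / 0.600 = 591.7
Remaining denominator categories sum to 501
no contact after all attempts = 591.7 − 501 ≈ 91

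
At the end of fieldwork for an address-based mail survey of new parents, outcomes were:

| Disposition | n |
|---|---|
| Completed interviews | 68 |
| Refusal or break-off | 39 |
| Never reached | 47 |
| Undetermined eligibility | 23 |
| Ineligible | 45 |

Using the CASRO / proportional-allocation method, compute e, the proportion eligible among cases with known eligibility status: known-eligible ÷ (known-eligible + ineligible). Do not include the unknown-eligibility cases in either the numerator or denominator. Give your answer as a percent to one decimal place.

Eligible (known) → 68 + 39 + 47 = 154
e = 154 / (154 + 45) = 154 / 199 = 0.7739

77.4%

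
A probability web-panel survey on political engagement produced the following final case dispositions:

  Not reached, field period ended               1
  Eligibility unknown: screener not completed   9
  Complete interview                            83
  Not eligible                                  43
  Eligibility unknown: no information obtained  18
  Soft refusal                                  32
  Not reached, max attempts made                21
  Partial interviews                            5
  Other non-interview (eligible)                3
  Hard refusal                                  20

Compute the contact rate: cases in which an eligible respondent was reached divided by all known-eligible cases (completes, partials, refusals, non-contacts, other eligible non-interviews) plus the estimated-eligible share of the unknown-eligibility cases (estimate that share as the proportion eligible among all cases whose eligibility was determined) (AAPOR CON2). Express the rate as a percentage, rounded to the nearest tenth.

Refusal or break-off = 20 + 32 = 52
No answer / not reached = 1 + 21 = 22
Undetermined eligibility = 9 + 18 = 27
Num → 83 + 5 + 52 + 3 = 143
Known eligible → 83 + 5 + 52 + 22 + 3 = 165
e = 165 / (165 + 43) = 165 / 208 = 0.7933
Estimated eligible among unknowns → 0.7933 × 27 = 21.42
Denominator → 165 + 21.42 = 186.42
CON2 = 143 / 186.42 = 0.7671

76.7%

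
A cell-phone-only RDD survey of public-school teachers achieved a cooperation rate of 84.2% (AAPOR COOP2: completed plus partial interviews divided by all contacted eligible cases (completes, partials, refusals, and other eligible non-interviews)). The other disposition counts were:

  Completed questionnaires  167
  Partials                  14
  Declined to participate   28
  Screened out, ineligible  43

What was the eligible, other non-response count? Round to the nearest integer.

Numerator → 167 + 14 = 181
COOP2 = 181 / D = 0.842
D = 181 / 0.842 = 215.0
Rest of base = 209
eligible, other non-response = 215.0 − 209 ≈ 6

6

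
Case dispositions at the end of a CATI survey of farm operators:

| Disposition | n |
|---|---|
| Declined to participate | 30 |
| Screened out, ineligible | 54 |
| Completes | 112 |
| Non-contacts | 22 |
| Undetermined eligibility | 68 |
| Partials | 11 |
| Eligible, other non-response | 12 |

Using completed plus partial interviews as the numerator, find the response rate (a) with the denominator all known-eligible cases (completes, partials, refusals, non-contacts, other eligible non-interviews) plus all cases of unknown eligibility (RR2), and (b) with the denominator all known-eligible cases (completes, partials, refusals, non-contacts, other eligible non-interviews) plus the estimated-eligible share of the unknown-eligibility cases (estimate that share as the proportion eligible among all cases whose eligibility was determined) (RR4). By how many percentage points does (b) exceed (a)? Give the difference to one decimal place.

3.1

Num = 112 + 11 = 123
Base = 112 + 11 + 30 + 22 + 12 + 68 = 255
RR2 = 123 / 255 = 0.4824
Determined eligible = 112 + 11 + 30 + 22 + 12 = 187
e = 187 / (187 + 54) = 187 / 241 = 0.7759
e × U = 0.7759 × 68 = 52.76
Base = 187 + 52.76 = 239.76
RR4 = 123 / 239.76 = 0.5130
Difference = 51.30 − 48.24 = 3.06 percentage points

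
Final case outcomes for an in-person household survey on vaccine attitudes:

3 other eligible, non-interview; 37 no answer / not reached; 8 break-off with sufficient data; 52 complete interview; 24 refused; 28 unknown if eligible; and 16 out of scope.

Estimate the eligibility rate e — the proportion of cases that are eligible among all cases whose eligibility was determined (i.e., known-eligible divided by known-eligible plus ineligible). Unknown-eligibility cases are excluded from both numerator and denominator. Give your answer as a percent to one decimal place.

Determined eligible → 52 + 8 + 24 + 37 + 3 = 124
e = 124 / (124 + 16) = 124 / 140 = 0.8857

88.6%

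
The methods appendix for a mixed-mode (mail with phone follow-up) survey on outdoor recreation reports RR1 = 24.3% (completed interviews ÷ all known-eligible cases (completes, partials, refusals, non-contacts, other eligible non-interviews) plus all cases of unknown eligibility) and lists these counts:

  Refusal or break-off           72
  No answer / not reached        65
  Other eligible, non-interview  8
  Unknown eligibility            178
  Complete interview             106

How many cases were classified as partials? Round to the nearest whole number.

RR1 = 106 / D = 0.243
D = 106 / 0.243 = 436.2
Rest of base = 429
partials = 436.2 − 429 ≈ 7

7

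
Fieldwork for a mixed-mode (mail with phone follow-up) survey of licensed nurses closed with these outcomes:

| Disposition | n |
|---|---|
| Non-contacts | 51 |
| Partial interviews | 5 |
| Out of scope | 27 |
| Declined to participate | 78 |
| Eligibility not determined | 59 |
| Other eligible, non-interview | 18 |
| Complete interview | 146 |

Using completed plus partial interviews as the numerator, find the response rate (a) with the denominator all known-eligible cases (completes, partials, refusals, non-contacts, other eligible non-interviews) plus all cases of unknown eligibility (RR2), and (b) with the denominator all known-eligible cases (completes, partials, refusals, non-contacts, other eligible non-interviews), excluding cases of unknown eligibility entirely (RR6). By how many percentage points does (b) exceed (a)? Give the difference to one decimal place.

Top → 146 + 5 = 151
Denominator → 146 + 5 + 78 + 51 + 18 + 59 = 357
RR2 = 151 / 357 = 0.4230
Denominator → 146 + 5 + 78 + 51 + 18 = 298
RR6 = 151 / 298 = 0.5067
Difference = 50.67 − 42.30 = 8.37 percentage points

8.4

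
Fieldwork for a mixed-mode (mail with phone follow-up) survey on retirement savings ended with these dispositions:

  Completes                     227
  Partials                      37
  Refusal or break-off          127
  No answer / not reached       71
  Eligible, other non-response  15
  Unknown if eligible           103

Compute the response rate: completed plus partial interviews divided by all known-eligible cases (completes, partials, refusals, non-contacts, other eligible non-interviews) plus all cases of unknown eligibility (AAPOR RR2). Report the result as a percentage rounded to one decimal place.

Numerator: 227 + 37 = 264
Denominator: 227 + 37 + 127 + 71 + 15 + 103 = 580
RR2 = 264 / 580 = 0.4552

45.5%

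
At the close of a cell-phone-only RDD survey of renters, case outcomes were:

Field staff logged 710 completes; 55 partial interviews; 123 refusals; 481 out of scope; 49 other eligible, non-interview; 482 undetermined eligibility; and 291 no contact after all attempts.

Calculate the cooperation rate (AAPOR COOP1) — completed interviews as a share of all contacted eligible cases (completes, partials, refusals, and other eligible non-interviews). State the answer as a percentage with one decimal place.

75.8%

Top = 710
Denominator = 710 + 55 + 123 + 49 = 937
COOP1 = 710 / 937 = 0.7577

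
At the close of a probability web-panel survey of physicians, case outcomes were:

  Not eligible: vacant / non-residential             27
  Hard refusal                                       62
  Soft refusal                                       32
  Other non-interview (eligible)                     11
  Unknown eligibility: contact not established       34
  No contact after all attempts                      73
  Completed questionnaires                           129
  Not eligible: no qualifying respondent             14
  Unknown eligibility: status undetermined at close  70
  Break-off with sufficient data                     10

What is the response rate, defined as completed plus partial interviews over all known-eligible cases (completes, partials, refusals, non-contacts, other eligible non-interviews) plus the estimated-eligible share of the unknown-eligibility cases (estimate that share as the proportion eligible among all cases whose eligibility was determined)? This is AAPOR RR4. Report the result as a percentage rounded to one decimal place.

Refusal or break-off = 62 + 32 = 94
Undetermined eligibility = 34 + 70 = 104
Not eligible = 14 + 27 = 41
Num: 129 + 10 = 139
Determined eligible: 129 + 10 + 94 + 73 + 11 = 317
e = 317 / (317 + 41) = 317 / 358 = 0.8855
e × U: 0.8855 × 104 = 92.09
Denominator: 317 + 92.09 = 409.09
RR4 = 139 / 409.09 = 0.3398

34.0%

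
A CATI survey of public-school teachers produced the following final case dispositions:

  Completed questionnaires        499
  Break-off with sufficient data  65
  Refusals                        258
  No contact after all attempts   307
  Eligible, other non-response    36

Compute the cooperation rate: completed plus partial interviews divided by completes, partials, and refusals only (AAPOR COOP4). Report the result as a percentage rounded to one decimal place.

68.6%

Top = 499 + 65 = 564
Denominator = 499 + 65 + 258 = 822
COOP4 = 564 / 822 = 0.6861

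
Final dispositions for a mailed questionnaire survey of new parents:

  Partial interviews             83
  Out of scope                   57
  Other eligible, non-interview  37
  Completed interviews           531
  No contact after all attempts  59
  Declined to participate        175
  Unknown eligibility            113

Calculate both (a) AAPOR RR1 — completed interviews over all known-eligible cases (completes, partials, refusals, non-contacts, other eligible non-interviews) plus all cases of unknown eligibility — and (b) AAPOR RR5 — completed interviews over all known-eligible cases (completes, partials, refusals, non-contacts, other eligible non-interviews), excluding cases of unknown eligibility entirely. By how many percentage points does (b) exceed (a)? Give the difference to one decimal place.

6.8

Top: 531
Base: 531 + 83 + 175 + 59 + 37 + 113 = 998
RR1 = 531 / 998 = 0.5321
Base: 531 + 83 + 175 + 59 + 37 = 885
RR5 = 531 / 885 = 0.6000
Difference = 60.00 − 53.21 = 6.79 percentage points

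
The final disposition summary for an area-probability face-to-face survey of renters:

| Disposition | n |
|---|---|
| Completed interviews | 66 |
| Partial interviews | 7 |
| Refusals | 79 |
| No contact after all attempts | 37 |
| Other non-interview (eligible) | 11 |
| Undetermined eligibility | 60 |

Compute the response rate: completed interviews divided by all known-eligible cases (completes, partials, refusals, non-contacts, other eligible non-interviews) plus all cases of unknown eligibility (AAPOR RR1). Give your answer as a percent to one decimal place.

25.4%

Num → 66
Denominator → 66 + 7 + 79 + 37 + 11 + 60 = 260
RR1 = 66 / 260 = 0.2538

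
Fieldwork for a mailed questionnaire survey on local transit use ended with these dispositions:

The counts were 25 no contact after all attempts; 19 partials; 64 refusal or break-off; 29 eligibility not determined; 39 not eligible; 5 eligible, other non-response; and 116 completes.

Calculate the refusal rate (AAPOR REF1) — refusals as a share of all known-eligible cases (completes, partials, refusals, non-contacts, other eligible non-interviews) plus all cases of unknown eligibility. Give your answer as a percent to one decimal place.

Num: 64
Denom: 116 + 19 + 64 + 25 + 5 + 29 = 258
REF1 = 64 / 258 = 0.2481

24.8%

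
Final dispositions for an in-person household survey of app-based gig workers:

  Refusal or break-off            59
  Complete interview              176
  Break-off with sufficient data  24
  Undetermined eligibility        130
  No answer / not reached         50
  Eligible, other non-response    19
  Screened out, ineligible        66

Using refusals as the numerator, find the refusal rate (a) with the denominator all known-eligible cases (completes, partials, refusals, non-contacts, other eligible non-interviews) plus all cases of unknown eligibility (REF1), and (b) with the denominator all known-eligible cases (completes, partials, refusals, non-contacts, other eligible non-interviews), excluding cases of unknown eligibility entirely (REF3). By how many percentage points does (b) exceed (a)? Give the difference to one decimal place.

5.1

Top = 59
Denom = 176 + 24 + 59 + 50 + 19 + 130 = 458
REF1 = 59 / 458 = 0.1288
Denom = 176 + 24 + 59 + 50 + 19 = 328
REF3 = 59 / 328 = 0.1799
Difference = 17.99 − 12.88 = 5.11 percentage points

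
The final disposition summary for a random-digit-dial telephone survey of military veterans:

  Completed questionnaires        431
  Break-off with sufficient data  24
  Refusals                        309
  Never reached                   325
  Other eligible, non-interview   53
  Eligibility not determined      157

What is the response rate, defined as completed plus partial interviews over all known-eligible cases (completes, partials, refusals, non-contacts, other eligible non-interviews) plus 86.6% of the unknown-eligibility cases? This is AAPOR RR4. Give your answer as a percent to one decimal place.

35.6%

Top: 431 + 24 = 455
Known eligible: 431 + 24 + 309 + 325 + 53 = 1142
Eligible share of unknowns: 0.8660 × 157 = 135.96
Denom: 1142 + 135.96 = 1277.96
RR4 = 455 / 1277.96 = 0.3560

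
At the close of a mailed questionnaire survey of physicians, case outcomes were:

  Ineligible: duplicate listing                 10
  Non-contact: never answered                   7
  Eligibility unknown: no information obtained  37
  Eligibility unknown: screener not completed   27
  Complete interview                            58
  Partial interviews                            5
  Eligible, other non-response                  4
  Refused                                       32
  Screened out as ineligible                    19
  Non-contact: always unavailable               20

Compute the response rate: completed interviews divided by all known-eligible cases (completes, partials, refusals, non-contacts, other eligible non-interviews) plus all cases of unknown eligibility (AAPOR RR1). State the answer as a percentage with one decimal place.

30.5%

No contact after all attempts = 7 + 20 = 27
Undetermined eligibility = 27 + 37 = 64
Out of scope = 19 + 10 = 29
Num: 58
Base: 58 + 5 + 32 + 27 + 4 + 64 = 190
RR1 = 58 / 190 = 0.3053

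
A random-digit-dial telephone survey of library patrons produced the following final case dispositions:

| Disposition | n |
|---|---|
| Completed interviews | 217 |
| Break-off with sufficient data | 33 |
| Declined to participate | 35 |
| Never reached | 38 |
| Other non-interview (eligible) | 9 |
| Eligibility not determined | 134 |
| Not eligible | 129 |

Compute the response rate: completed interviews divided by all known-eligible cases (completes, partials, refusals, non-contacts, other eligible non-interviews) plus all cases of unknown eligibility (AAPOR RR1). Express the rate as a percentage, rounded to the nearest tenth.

46.6%

Numerator: 217
Base: 217 + 33 + 35 + 38 + 9 + 134 = 466
RR1 = 217 / 466 = 0.4657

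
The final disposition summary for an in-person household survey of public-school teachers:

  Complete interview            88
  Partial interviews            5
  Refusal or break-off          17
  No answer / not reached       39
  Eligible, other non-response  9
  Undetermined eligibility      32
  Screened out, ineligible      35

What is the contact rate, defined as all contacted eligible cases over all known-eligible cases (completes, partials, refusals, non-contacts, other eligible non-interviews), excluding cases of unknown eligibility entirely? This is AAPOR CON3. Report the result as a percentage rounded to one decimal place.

Numerator → 88 + 5 + 17 + 9 = 119
Denominator → 88 + 5 + 17 + 39 + 9 = 158
CON3 = 119 / 158 = 0.7532

75.3%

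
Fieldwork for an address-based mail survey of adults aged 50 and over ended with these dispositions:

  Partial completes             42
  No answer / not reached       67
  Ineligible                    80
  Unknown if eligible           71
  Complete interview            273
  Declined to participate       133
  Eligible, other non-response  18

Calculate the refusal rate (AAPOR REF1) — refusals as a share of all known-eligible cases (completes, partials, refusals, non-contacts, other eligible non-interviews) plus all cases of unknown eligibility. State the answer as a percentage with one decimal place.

22.0%

Num = 133
Denom = 273 + 42 + 133 + 67 + 18 + 71 = 604
REF1 = 133 / 604 = 0.2202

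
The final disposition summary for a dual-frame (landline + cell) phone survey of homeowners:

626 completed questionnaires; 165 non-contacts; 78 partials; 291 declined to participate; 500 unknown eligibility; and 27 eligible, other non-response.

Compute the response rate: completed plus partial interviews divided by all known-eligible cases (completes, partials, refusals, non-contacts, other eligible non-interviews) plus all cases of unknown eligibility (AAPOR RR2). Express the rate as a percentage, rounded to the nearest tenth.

Num = 626 + 78 = 704
Denom = 626 + 78 + 291 + 165 + 27 + 500 = 1687
RR2 = 704 / 1687 = 0.4173

41.7%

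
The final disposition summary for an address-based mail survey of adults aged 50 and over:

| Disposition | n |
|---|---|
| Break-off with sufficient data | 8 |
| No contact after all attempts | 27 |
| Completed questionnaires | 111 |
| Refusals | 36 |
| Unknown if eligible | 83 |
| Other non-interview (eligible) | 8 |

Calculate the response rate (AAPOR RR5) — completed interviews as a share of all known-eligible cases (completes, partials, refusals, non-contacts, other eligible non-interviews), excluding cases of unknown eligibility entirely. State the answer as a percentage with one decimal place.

Top → 111
Denominator → 111 + 8 + 36 + 27 + 8 = 190
RR5 = 111 / 190 = 0.5842

58.4%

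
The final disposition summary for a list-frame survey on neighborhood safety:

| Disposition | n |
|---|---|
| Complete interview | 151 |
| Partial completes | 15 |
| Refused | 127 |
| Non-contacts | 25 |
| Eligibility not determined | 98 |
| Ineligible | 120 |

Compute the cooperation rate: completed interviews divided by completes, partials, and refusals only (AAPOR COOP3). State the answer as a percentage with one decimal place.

51.5%

Numerator: 151
Denominator: 151 + 15 + 127 = 293
COOP3 = 151 / 293 = 0.5154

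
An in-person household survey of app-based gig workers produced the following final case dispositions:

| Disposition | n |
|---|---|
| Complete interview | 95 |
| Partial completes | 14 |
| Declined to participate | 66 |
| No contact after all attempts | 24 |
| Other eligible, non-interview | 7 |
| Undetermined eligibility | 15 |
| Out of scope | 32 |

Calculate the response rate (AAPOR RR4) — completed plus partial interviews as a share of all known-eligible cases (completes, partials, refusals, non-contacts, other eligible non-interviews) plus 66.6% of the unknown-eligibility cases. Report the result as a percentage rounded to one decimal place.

50.5%

Numerator → 95 + 14 = 109
Eligible (known) → 95 + 14 + 66 + 24 + 7 = 206
Estimated eligible among unknowns → 0.6660 × 15 = 9.99
Denom → 206 + 9.99 = 215.99
RR4 = 109 / 215.99 = 0.5047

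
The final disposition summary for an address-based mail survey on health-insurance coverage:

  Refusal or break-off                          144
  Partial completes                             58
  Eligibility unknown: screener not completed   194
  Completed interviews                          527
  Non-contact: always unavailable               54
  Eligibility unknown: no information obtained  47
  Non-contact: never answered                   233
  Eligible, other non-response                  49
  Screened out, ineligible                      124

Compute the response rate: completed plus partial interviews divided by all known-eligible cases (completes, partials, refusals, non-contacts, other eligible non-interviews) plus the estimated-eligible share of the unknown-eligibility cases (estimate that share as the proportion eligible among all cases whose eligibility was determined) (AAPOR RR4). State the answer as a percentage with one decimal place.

No answer / not reached = 233 + 54 = 287
Undetermined eligibility = 194 + 47 = 241
Num = 527 + 58 = 585
Known eligible = 527 + 58 + 144 + 287 + 49 = 1065
e = 1065 / (1065 + 124) = 1065 / 1189 = 0.8957
Estimated eligible among unknowns = 0.8957 × 241 = 215.86
Denominator = 1065 + 215.86 = 1280.86
RR4 = 585 / 1280.86 = 0.4567

45.7%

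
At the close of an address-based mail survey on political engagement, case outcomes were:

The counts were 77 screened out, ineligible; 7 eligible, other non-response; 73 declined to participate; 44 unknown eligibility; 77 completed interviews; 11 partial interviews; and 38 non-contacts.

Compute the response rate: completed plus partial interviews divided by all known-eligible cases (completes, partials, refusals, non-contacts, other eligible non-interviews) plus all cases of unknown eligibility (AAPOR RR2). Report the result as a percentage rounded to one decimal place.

Numerator = 77 + 11 = 88
Denom = 77 + 11 + 73 + 38 + 7 + 44 = 250
RR2 = 88 / 250 = 0.3520

35.2%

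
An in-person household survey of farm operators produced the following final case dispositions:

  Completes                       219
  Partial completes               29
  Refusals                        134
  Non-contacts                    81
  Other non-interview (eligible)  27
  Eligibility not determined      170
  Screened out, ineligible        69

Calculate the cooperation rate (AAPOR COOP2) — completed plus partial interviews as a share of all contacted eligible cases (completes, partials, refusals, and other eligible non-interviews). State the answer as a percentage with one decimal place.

Top: 219 + 29 = 248
Denom: 219 + 29 + 134 + 27 = 409
COOP2 = 248 / 409 = 0.6064

60.6%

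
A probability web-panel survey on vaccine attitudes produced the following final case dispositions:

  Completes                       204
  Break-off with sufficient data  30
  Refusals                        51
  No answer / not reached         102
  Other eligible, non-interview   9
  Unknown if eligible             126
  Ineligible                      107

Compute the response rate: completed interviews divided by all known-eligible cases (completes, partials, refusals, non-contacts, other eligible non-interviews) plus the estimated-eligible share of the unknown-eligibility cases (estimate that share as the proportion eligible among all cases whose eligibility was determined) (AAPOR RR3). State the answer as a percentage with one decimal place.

Num → 204
Eligible (known) → 204 + 30 + 51 + 102 + 9 = 396
e = 396 / (396 + 107) = 396 / 503 = 0.7873
Eligible share of unknowns → 0.7873 × 126 = 99.20
Denominator → 396 + 99.20 = 495.20
RR3 = 204 / 495.20 = 0.4120

41.2%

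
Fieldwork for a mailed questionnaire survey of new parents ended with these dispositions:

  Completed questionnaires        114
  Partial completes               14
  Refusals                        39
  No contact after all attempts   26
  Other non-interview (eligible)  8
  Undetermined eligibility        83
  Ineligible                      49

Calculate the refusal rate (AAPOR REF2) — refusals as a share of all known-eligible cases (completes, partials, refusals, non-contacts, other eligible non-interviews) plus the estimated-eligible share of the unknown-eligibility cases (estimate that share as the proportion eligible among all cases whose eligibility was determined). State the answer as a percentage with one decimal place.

14.6%

Numerator → 39
Determined eligible → 114 + 14 + 39 + 26 + 8 = 201
e = 201 / (201 + 49) = 201 / 250 = 0.8040
e × U → 0.8040 × 83 = 66.73
Denominator → 201 + 66.73 = 267.73
REF2 = 39 / 267.73 = 0.1457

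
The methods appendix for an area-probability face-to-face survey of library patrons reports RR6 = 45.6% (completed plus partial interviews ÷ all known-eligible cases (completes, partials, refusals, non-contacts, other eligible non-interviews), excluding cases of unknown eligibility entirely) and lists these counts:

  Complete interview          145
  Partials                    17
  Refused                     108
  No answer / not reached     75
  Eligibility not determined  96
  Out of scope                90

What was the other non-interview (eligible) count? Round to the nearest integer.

Top: 145 + 17 = 162
RR6 = 162 / D = 0.456
D = 162 / 0.456 = 355.3
Other denominator terms total 345
other non-interview (eligible) = 355.3 − 345 ≈ 10

10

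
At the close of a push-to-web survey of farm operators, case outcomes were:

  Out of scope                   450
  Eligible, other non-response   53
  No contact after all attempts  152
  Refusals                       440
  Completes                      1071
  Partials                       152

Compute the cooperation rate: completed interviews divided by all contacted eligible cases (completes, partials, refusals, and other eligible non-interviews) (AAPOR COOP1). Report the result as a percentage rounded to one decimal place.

Top: 1071
Denominator: 1071 + 152 + 440 + 53 = 1716
COOP1 = 1071 / 1716 = 0.6241

62.4%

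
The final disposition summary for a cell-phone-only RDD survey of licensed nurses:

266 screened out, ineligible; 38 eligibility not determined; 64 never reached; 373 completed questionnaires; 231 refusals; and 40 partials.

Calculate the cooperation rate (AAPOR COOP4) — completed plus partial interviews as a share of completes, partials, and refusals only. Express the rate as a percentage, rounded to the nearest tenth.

64.1%

Num: 373 + 40 = 413
Denominator: 373 + 40 + 231 = 644
COOP4 = 413 / 644 = 0.6413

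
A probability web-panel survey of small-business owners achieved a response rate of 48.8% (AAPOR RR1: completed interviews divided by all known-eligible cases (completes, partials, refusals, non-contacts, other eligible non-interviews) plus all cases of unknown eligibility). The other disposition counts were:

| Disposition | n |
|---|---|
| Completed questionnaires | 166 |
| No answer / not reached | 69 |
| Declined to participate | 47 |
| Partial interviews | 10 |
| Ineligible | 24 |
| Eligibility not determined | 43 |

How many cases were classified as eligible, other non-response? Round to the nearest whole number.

RR1 = 166 / D = 0.488
D = 166 / 0.488 = 340.2
Rest of base = 335
eligible, other non-response = 340.2 − 335 ≈ 5

5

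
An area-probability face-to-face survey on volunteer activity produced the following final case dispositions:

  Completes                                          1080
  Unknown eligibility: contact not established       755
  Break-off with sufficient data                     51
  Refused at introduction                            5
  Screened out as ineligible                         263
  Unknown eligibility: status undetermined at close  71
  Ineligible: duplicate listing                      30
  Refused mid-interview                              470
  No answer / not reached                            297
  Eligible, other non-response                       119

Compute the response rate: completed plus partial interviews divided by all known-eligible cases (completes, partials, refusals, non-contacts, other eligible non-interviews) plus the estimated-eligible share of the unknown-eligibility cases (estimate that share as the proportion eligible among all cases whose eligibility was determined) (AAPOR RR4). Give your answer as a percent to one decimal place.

41.2%

Refusal or break-off = 5 + 470 = 475
Unknown if eligible = 755 + 71 = 826
Ineligible = 263 + 30 = 293
Num → 1080 + 51 = 1131
Eligible (known) → 1080 + 51 + 475 + 297 + 119 = 2022
e = 2022 / (2022 + 293) = 2022 / 2315 = 0.8734
Eligible share of unknowns → 0.8734 × 826 = 721.43
Denominator → 2022 + 721.43 = 2743.43
RR4 = 1131 / 2743.43 = 0.4123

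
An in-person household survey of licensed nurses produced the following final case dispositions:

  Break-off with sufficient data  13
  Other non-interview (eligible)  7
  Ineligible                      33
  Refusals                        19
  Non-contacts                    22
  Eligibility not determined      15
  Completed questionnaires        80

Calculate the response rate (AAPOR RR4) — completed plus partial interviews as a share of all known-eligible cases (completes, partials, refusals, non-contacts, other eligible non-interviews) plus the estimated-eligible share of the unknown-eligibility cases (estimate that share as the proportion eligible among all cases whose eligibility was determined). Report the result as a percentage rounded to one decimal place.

60.7%

Num: 80 + 13 = 93
Determined eligible: 80 + 13 + 19 + 22 + 7 = 141
e = 141 / (141 + 33) = 141 / 174 = 0.8103
e × U: 0.8103 × 15 = 12.15
Denom: 141 + 12.15 = 153.15
RR4 = 93 / 153.15 = 0.6072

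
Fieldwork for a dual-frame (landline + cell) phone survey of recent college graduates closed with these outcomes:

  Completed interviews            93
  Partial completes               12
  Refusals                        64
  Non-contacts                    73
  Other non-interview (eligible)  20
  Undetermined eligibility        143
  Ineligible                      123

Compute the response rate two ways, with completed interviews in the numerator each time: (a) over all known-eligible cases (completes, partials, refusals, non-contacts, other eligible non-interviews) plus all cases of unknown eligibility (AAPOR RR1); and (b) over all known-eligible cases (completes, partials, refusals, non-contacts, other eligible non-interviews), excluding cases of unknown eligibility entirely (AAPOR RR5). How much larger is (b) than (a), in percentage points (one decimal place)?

12.5

Num: 93
Base: 93 + 12 + 64 + 73 + 20 + 143 = 405
RR1 = 93 / 405 = 0.2296
Base: 93 + 12 + 64 + 73 + 20 = 262
RR5 = 93 / 262 = 0.3550
Difference = 35.50 − 22.96 = 12.54 percentage points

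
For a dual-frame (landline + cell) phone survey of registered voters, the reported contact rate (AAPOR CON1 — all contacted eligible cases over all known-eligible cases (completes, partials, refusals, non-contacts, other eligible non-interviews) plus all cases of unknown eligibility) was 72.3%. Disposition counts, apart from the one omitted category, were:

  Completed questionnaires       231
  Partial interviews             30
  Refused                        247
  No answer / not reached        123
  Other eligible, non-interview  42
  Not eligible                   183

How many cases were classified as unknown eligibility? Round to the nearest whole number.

88

Numerator: 231 + 30 + 247 + 42 = 550
CON1 = 550 / D = 0.723
D = 550 / 0.723 = 760.7
Remaining denominator categories sum to 673
unknown eligibility = 760.7 − 673 ≈ 88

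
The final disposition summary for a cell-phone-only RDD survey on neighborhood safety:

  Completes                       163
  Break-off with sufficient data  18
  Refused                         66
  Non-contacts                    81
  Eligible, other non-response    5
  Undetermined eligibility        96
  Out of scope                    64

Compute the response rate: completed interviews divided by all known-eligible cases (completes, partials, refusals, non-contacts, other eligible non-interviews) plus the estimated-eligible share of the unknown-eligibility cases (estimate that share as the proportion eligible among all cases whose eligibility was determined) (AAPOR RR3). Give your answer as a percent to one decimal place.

Numerator = 163
Known eligible = 163 + 18 + 66 + 81 + 5 = 333
e = 333 / (333 + 64) = 333 / 397 = 0.8388
Estimated eligible among unknowns = 0.8388 × 96 = 80.52
Denominator = 333 + 80.52 = 413.52
RR3 = 163 / 413.52 = 0.3942

39.4%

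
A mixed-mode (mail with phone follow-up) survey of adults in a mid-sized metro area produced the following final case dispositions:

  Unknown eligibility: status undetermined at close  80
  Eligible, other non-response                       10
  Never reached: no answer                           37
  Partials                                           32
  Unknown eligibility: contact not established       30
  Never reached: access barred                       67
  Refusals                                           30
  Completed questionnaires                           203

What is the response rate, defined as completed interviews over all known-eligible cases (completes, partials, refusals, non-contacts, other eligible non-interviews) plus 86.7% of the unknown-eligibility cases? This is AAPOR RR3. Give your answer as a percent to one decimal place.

Non-contacts = 37 + 67 = 104
Undetermined eligibility = 30 + 80 = 110
Top = 203
Known eligible = 203 + 32 + 30 + 104 + 10 = 379
Estimated eligible among unknowns = 0.8670 × 110 = 95.37
Base = 379 + 95.37 = 474.37
RR3 = 203 / 474.37 = 0.4279

42.8%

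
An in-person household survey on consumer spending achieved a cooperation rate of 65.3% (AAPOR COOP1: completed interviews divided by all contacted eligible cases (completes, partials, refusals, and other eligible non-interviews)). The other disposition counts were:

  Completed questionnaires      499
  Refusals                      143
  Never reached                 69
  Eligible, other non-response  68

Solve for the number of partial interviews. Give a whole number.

COOP1 = 499 / D = 0.653
D = 499 / 0.653 = 764.2
Rest of base = 710
partial interviews = 764.2 − 710 ≈ 54

54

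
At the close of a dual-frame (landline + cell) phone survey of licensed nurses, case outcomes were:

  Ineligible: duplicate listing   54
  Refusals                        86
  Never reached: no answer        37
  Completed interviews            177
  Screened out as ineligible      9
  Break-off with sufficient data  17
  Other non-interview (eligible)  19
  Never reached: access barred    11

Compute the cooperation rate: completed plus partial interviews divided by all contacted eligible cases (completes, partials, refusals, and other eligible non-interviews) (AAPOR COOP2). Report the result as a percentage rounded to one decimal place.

No answer / not reached = 37 + 11 = 48
Screened out, ineligible = 9 + 54 = 63
Num: 177 + 17 = 194
Base: 177 + 17 + 86 + 19 = 299
COOP2 = 194 / 299 = 0.6488

64.9%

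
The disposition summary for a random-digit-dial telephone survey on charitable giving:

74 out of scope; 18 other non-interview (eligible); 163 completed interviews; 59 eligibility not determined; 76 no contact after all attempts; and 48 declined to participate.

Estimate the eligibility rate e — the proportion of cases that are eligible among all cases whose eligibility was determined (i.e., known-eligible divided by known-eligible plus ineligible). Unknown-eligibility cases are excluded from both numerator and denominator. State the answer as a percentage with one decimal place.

Known eligible: 163 + 48 + 76 + 18 = 305
e = 305 / (305 + 74) = 305 / 379 = 0.8047

80.5%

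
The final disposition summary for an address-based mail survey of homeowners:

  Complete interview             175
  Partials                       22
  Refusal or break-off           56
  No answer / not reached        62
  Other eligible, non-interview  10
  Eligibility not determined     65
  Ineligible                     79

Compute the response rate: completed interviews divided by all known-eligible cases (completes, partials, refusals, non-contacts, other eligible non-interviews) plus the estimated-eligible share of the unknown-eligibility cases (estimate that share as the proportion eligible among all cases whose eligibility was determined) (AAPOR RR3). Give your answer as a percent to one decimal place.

46.4%

Top → 175
Determined eligible → 175 + 22 + 56 + 62 + 10 = 325
e = 325 / (325 + 79) = 325 / 404 = 0.8045
Estimated eligible among unknowns → 0.8045 × 65 = 52.29
Denominator → 325 + 52.29 = 377.29
RR3 = 175 / 377.29 = 0.4638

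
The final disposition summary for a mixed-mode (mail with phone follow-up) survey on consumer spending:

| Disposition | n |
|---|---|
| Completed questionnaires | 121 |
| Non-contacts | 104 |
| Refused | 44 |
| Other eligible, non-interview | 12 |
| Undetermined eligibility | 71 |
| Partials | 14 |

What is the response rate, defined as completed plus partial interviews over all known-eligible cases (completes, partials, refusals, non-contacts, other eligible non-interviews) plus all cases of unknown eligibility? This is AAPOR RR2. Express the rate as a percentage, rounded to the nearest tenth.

36.9%

Num → 121 + 14 = 135
Base → 121 + 14 + 44 + 104 + 12 + 71 = 366
RR2 = 135 / 366 = 0.3689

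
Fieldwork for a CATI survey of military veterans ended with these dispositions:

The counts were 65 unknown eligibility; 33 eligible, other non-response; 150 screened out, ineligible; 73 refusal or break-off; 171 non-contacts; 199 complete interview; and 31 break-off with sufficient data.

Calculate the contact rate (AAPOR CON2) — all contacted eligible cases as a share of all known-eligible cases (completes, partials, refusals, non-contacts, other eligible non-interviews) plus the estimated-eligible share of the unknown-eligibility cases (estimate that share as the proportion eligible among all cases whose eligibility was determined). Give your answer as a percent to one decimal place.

Num = 199 + 31 + 73 + 33 = 336
Determined eligible = 199 + 31 + 73 + 171 + 33 = 507
e = 507 / (507 + 150) = 507 / 657 = 0.7717
Eligible share of unknowns = 0.7717 × 65 = 50.16
Denom = 507 + 50.16 = 557.16
CON2 = 336 / 557.16 = 0.6031

60.3%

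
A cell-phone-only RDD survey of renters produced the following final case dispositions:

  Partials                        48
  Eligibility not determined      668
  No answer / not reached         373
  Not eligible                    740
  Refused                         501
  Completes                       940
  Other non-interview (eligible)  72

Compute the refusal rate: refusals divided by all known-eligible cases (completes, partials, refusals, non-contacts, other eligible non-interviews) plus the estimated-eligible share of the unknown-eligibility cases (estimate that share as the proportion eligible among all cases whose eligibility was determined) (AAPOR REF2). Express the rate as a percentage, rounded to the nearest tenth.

20.7%

Num: 501
Eligible (known): 940 + 48 + 501 + 373 + 72 = 1934
e = 1934 / (1934 + 740) = 1934 / 2674 = 0.7233
Estimated eligible among unknowns: 0.7233 × 668 = 483.16
Denominator: 1934 + 483.16 = 2417.16
REF2 = 501 / 2417.16 = 0.2073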